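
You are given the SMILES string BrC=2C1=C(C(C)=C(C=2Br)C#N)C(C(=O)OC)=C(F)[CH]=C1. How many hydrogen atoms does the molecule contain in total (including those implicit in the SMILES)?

8

Walk through each heavy atom and fill implicit hydrogens from standard valence (C 4, N 3, O 2, S 2, halogen 1):
  atom 1: Br (halogen, monovalent) → 0 H
  atom 2: C, bond orders sum to 4 (valence 4) → 0 H
  atom 3: C, bond orders sum to 4 (valence 4) → 0 H
  atom 4: C, bond orders sum to 4 (valence 4) → 0 H
  atom 5: C, bond orders sum to 4 (valence 4) → 0 H
  atom 6: C, bond orders sum to 1 (valence 4) → 3 H
  atom 7: C, bond orders sum to 4 (valence 4) → 0 H
  atom 8: C, bond orders sum to 4 (valence 4) → 0 H
  atom 9: Br (halogen, monovalent) → 0 H
  atom 10: C, bond orders sum to 4 (valence 4) → 0 H
  atom 11: N, bond orders sum to 3 (valence 3) → 0 H
  atom 12: C, bond orders sum to 4 (valence 4) → 0 H
  atom 13: C, bond orders sum to 4 (valence 4) → 0 H
  atom 14: O, bond orders sum to 2 (valence 2) → 0 H
  atom 15: O, bond orders sum to 2 (valence 2) → 0 H
  atom 16: C, bond orders sum to 1 (valence 4) → 3 H
  atom 17: C, bond orders sum to 4 (valence 4) → 0 H
  atom 18: F (halogen, monovalent) → 0 H
  atom 19: C with explicit H count 1
  atom 20: C, bond orders sum to 3 (valence 4) → 1 H
Total hydrogens: 8.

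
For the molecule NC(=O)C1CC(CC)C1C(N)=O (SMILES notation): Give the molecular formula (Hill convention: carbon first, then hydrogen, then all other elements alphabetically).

C8H14N2O2

Walk through each heavy atom and fill implicit hydrogens from standard valence (C 4, N 3, O 2, S 2, halogen 1):
  atom 1: N, bond orders sum to 1 (valence 3) → 2 H
  atom 2: C, bond orders sum to 4 (valence 4) → 0 H
  atom 3: O, bond orders sum to 2 (valence 2) → 0 H
  atom 4: C, bond orders sum to 3 (valence 4) → 1 H
  atom 5: C, bond orders sum to 2 (valence 4) → 2 H
  atom 6: C, bond orders sum to 3 (valence 4) → 1 H
  atom 7: C, bond orders sum to 2 (valence 4) → 2 H
  atom 8: C, bond orders sum to 1 (valence 4) → 3 H
  atom 9: C, bond orders sum to 3 (valence 4) → 1 H
  atom 10: C, bond orders sum to 4 (valence 4) → 0 H
  atom 11: N, bond orders sum to 1 (valence 3) → 2 H
  atom 12: O, bond orders sum to 2 (valence 2) → 0 H
Totals → C:8, H:14, N:2, O:2.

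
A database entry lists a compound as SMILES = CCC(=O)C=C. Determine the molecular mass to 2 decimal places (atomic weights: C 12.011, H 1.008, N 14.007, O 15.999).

First, the molecular formula is C5H8O (counting implicit H from valence).
  C: 5 × 12.011 = 60.055
  H: 8 × 1.008 = 8.064
  O: 1 × 15.999 = 15.999
Sum: 5×12.011 + 8×1.008 + 1×15.999 = 84.118 → 84.12 g/mol.

84.12 g/mol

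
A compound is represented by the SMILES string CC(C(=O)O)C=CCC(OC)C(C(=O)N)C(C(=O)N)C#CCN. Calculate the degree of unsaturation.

6

Molecular formula: C15H23N3O5.
DoU = (2C + 2 + N − H − X) / 2, where X is the halogen count and O/S are ignored.
    = (2·15 + 2 + 3 − 23 − 0) / 2 = 12 / 2 = 6.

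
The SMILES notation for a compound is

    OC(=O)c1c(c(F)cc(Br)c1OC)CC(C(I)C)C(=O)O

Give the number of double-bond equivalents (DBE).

6

Molecular formula: C13H13BrFIO5.
DoU = (2C + 2 + N − H − X) / 2, where X is the halogen count and O/S are ignored.
    = (2·13 + 2 + 0 − 13 − 3) / 2 = 12 / 2 = 6.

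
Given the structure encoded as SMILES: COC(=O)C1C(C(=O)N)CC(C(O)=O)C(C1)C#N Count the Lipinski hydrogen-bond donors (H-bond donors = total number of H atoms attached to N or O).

Donors: find every N or O and count the H atoms it carries.
  atom 2 (O): bond orders sum to 2 → 0 H
  atom 4 (O): bond orders sum to 2 → 0 H
  atom 8 (O): bond orders sum to 2 → 0 H
  atom 9 (N): bond orders sum to 1 → 2 H
  atom 13 (O): bond orders sum to 1 → 1 H
  atom 14 (O): bond orders sum to 2 → 0 H
  atom 18 (N): bond orders sum to 3 → 0 H
Lipinski HBD = 3.

3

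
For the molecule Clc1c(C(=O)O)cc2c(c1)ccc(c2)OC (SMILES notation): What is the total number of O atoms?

Scan the SMILES for O atoms (remember two-letter symbols like Cl and Br are single atoms).
Oxygen count: 3.

3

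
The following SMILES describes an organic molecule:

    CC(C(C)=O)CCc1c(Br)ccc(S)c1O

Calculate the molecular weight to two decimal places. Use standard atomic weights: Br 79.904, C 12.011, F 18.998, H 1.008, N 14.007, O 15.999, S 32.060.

303.21 g/mol

First, the molecular formula is C12H15BrO2S (counting implicit H from valence).
  Br: 1 × 79.904 = 79.904
  C: 12 × 12.011 = 144.132
  H: 15 × 1.008 = 15.120
  O: 2 × 15.999 = 31.998
  S: 1 × 32.060 = 32.060
Sum: 1×79.904 + 12×12.011 + 15×1.008 + 2×15.999 + 1×32.060 = 303.214 → 303.21 g/mol.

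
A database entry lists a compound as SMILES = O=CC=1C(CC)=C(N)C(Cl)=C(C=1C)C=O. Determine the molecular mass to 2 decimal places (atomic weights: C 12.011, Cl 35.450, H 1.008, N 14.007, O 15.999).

225.67 g/mol

First, the molecular formula is C11H12ClNO2 (counting implicit H from valence).
  C: 11 × 12.011 = 132.121
  Cl: 1 × 35.450 = 35.450
  H: 12 × 1.008 = 12.096
  N: 1 × 14.007 = 14.007
  O: 2 × 15.999 = 31.998
Sum: 11×12.011 + 1×35.450 + 12×1.008 + 1×14.007 + 2×15.999 = 225.672 → 225.67 g/mol.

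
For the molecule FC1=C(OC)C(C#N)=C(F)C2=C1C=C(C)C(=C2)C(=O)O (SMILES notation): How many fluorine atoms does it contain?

2

Scan the SMILES for F atoms (remember two-letter symbols like Cl and Br are single atoms).
Fluorine count: 2.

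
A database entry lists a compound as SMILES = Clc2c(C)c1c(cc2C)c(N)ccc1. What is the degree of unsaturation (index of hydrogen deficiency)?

Molecular formula: C12H12ClN.
DoU = (2C + 2 + N − H − X) / 2, where X is the halogen count and O/S are ignored.
    = (2·12 + 2 + 1 − 12 − 1) / 2 = 14 / 2 = 7.

7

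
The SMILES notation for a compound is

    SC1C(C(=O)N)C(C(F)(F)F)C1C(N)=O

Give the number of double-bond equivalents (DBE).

3

Molecular formula: C7H9F3N2O2S.
DoU = (2C + 2 + N − H − X) / 2, where X is the halogen count and O/S are ignored.
    = (2·7 + 2 + 2 − 9 − 3) / 2 = 6 / 2 = 3.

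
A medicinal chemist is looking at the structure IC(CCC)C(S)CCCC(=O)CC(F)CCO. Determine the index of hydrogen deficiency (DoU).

Degree of unsaturation = (number of rings) + (number of π bonds).
Ring closures in the SMILES: 0.
π bonds: 1 double bond (each 1 DoU) → 1 DoU from unsaturation.
Total DoU = 0 + 1 = 1.

1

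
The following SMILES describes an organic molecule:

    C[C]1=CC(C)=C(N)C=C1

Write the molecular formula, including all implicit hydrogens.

Walk through each heavy atom and fill implicit hydrogens from standard valence (C 4, N 3, O 2, S 2, halogen 1):
  atom 1: C, bond orders sum to 1 (valence 4) → 3 H
  atom 2: C with explicit H count 0
  atom 3: C, bond orders sum to 3 (valence 4) → 1 H
  atom 4: C, bond orders sum to 4 (valence 4) → 0 H
  atom 5: C, bond orders sum to 1 (valence 4) → 3 H
  atom 6: C, bond orders sum to 4 (valence 4) → 0 H
  atom 7: N, bond orders sum to 1 (valence 3) → 2 H
  atom 8: C, bond orders sum to 3 (valence 4) → 1 H
  atom 9: C, bond orders sum to 3 (valence 4) → 1 H
Totals → C:8, H:11, N:1.

C8H11N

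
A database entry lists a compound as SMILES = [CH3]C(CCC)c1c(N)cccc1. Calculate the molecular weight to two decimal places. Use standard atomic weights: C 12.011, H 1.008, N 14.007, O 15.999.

First, the molecular formula is C11H17N (counting implicit H from valence).
  C: 11 × 12.011 = 132.121
  H: 17 × 1.008 = 17.136
  N: 1 × 14.007 = 14.007
Sum: 11×12.011 + 17×1.008 + 1×14.007 = 163.264 → 163.26 g/mol.

163.26 g/mol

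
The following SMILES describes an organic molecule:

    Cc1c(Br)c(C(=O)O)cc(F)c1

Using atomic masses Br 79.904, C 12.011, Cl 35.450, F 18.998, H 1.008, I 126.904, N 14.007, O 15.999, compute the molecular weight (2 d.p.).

233.04 g/mol

First, the molecular formula is C8H6BrFO2 (counting implicit H from valence).
  Br: 1 × 79.904 = 79.904
  C: 8 × 12.011 = 96.088
  F: 1 × 18.998 = 18.998
  H: 6 × 1.008 = 6.048
  O: 2 × 15.999 = 31.998
Sum: 1×79.904 + 8×12.011 + 1×18.998 + 6×1.008 + 2×15.999 = 233.036 → 233.04 g/mol.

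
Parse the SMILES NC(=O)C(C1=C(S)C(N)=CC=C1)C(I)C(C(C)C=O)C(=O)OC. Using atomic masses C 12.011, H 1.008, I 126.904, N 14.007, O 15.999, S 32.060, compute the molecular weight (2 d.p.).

450.29 g/mol

First, the molecular formula is C15H19IN2O4S (counting implicit H from valence).
  C: 15 × 12.011 = 180.165
  H: 19 × 1.008 = 19.152
  I: 1 × 126.904 = 126.904
  N: 2 × 14.007 = 28.014
  O: 4 × 15.999 = 63.996
  S: 1 × 32.060 = 32.060
Sum: 15×12.011 + 19×1.008 + 1×126.904 + 2×14.007 + 4×15.999 + 1×32.060 = 450.291 → 450.29 g/mol.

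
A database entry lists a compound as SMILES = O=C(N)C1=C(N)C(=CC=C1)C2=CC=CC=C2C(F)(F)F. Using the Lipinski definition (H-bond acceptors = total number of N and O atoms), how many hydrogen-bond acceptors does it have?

3

N atoms: 2; O atoms: 1.
Lipinski HBA = 2 + 1 = 3.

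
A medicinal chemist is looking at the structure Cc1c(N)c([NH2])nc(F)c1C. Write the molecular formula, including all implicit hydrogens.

C7H10FN3

Walk through each heavy atom and fill implicit hydrogens from standard valence (C 4, N 3, O 2, S 2, halogen 1); for lowercase aromatic atoms, an aromatic c carries 1 H when it has two neighbours and 0 H with three, and aromatic n carries 0 H:
  atom 1: C, bond orders sum to 1 (valence 4) → 3 H
  atom 2: aromatic c, 3 neighbours → 0 H
  atom 3: aromatic c, 3 neighbours → 0 H
  atom 4: N, bond orders sum to 1 (valence 3) → 2 H
  atom 5: aromatic c, 3 neighbours → 0 H
  atom 6: N with explicit H count 2
  atom 7: aromatic n, 2 neighbours → 0 H
  atom 8: aromatic c, 3 neighbours → 0 H
  atom 9: F (halogen, monovalent) → 0 H
  atom 10: aromatic c, 3 neighbours → 0 H
  atom 11: C, bond orders sum to 1 (valence 4) → 3 H
Totals → C:7, H:10, F:1, N:3.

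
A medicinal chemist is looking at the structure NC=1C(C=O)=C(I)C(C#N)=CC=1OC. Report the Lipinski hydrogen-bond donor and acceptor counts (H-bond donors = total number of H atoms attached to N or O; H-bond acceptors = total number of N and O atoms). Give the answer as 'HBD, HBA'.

2, 4

Donors: find every N or O and count the H atoms it carries.
  atom 1 (N): bond orders sum to 1 → 2 H
  atom 5 (O): bond orders sum to 2 → 0 H
  atom 10 (N): bond orders sum to 3 → 0 H
  atom 13 (O): bond orders sum to 2 → 0 H
Lipinski HBD = 2.
Acceptors: N atoms = 2, O atoms = 2 → HBA = 4.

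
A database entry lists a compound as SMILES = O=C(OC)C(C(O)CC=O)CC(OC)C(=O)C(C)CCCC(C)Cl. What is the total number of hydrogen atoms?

29

Walk through each heavy atom and fill implicit hydrogens from standard valence (C 4, N 3, O 2, S 2, halogen 1):
  atom 1: O, bond orders sum to 2 (valence 2) → 0 H
  atom 2: C, bond orders sum to 4 (valence 4) → 0 H
  atom 3: O, bond orders sum to 2 (valence 2) → 0 H
  atom 4: C, bond orders sum to 1 (valence 4) → 3 H
  atom 5: C, bond orders sum to 3 (valence 4) → 1 H
  atom 6: C, bond orders sum to 3 (valence 4) → 1 H
  atom 7: O, bond orders sum to 1 (valence 2) → 1 H
  atom 8: C, bond orders sum to 2 (valence 4) → 2 H
  atom 9: C, bond orders sum to 3 (valence 4) → 1 H
  atom 10: O, bond orders sum to 2 (valence 2) → 0 H
  atom 11: C, bond orders sum to 2 (valence 4) → 2 H
  atom 12: C, bond orders sum to 3 (valence 4) → 1 H
  atom 13: O, bond orders sum to 2 (valence 2) → 0 H
  atom 14: C, bond orders sum to 1 (valence 4) → 3 H
  atom 15: C, bond orders sum to 4 (valence 4) → 0 H
  atom 16: O, bond orders sum to 2 (valence 2) → 0 H
  atom 17: C, bond orders sum to 3 (valence 4) → 1 H
  atom 18: C, bond orders sum to 1 (valence 4) → 3 H
  atom 19: C, bond orders sum to 2 (valence 4) → 2 H
  atom 20: C, bond orders sum to 2 (valence 4) → 2 H
  atom 21: C, bond orders sum to 2 (valence 4) → 2 H
  atom 22: C, bond orders sum to 3 (valence 4) → 1 H
  atom 23: C, bond orders sum to 1 (valence 4) → 3 H
  atom 24: Cl (halogen, monovalent) → 0 H
Total hydrogens: 29.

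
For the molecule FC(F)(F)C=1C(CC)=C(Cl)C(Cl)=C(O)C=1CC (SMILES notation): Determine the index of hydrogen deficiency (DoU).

Degree of unsaturation = (number of rings) + (number of π bonds).
Ring closures in the SMILES: 1.
π bonds: 3 double bonds (each 1 DoU) → 3 DoU from unsaturation.
Total DoU = 1 + 3 = 4.

4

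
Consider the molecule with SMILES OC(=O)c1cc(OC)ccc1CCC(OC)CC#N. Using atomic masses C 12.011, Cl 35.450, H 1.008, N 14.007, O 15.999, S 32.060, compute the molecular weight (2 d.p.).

263.29 g/mol

First, the molecular formula is C14H17NO4 (counting implicit H from valence).
  C: 14 × 12.011 = 168.154
  H: 17 × 1.008 = 17.136
  N: 1 × 14.007 = 14.007
  O: 4 × 15.999 = 63.996
Sum: 14×12.011 + 17×1.008 + 1×14.007 + 4×15.999 = 263.293 → 263.29 g/mol.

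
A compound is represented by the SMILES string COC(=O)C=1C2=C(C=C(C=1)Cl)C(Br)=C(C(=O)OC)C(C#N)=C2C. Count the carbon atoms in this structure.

Count every carbon token in the SMILES (each C, including those in ring-closure positions and inside branches).
Carbon count: 16.

16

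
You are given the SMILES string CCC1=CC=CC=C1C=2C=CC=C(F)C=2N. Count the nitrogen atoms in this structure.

1

Scan the SMILES for N atoms (remember two-letter symbols like Cl and Br are single atoms).
Nitrogen count: 1.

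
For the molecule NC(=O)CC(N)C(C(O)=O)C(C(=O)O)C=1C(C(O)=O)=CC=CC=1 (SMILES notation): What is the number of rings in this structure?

In SMILES, each pair of matching ring-closure digits denotes one ring-closing bond; the number of such bonds equals the number of independent rings.
Ring-closure bonds here: 1.

1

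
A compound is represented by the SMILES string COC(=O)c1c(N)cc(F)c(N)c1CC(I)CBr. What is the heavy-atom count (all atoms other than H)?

18

Every atom symbol written in the SMILES (organic subset) is one heavy atom; implicit H are not written.
Heavy atoms by element → Br:1, C:11, F:1, I:1, N:2, O:2.
Total: 18.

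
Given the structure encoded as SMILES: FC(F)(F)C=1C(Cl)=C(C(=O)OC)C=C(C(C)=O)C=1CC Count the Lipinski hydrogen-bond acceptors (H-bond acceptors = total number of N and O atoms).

N atoms: 0; O atoms: 3.
Lipinski HBA = 0 + 3 = 3.

3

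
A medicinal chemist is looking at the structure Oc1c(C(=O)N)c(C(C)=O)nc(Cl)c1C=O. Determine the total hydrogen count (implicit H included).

Walk through each heavy atom and fill implicit hydrogens from standard valence (C 4, N 3, O 2, S 2, halogen 1); for lowercase aromatic atoms, an aromatic c carries 1 H when it has two neighbours and 0 H with three, and aromatic n carries 0 H:
  atom 1: O, bond orders sum to 1 (valence 2) → 1 H
  atom 2: aromatic c, 3 neighbours → 0 H
  atom 3: aromatic c, 3 neighbours → 0 H
  atom 4: C, bond orders sum to 4 (valence 4) → 0 H
  atom 5: O, bond orders sum to 2 (valence 2) → 0 H
  atom 6: N, bond orders sum to 1 (valence 3) → 2 H
  atom 7: aromatic c, 3 neighbours → 0 H
  atom 8: C, bond orders sum to 4 (valence 4) → 0 H
  atom 9: C, bond orders sum to 1 (valence 4) → 3 H
  atom 10: O, bond orders sum to 2 (valence 2) → 0 H
  atom 11: aromatic n, 2 neighbours → 0 H
  atom 12: aromatic c, 3 neighbours → 0 H
  atom 13: Cl (halogen, monovalent) → 0 H
  atom 14: aromatic c, 3 neighbours → 0 H
  atom 15: C, bond orders sum to 3 (valence 4) → 1 H
  atom 16: O, bond orders sum to 2 (valence 2) → 0 H
Total hydrogens: 7.

7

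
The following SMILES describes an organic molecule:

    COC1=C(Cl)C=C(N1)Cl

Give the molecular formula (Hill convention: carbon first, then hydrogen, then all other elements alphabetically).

C5H5Cl2NO

Walk through each heavy atom and fill implicit hydrogens from standard valence (C 4, N 3, O 2, S 2, halogen 1):
  atom 1: C, bond orders sum to 1 (valence 4) → 3 H
  atom 2: O, bond orders sum to 2 (valence 2) → 0 H
  atom 3: C, bond orders sum to 4 (valence 4) → 0 H
  atom 4: C, bond orders sum to 4 (valence 4) → 0 H
  atom 5: Cl (halogen, monovalent) → 0 H
  atom 6: C, bond orders sum to 3 (valence 4) → 1 H
  atom 7: C, bond orders sum to 4 (valence 4) → 0 H
  atom 8: N, bond orders sum to 2 (valence 3) → 1 H
  atom 9: Cl (halogen, monovalent) → 0 H
Totals → C:5, H:5, Cl:2, N:1, O:1.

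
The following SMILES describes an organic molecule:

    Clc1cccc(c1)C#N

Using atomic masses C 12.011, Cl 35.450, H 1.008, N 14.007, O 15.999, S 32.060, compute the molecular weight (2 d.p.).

First, the molecular formula is C7H4ClN (counting implicit H from valence).
  C: 7 × 12.011 = 84.077
  Cl: 1 × 35.450 = 35.450
  H: 4 × 1.008 = 4.032
  N: 1 × 14.007 = 14.007
Sum: 7×12.011 + 1×35.450 + 4×1.008 + 1×14.007 = 137.566 → 137.57 g/mol.

137.57 g/mol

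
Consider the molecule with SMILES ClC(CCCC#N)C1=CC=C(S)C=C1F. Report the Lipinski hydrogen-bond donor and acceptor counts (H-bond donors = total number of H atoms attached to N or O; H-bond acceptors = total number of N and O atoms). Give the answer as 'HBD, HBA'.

0, 1

Donors: find every N or O and count the H atoms it carries.
  atom 7 (N): bond orders sum to 3 → 0 H
Lipinski HBD = 0.
Acceptors: N atoms = 1, O atoms = 0 → HBA = 1.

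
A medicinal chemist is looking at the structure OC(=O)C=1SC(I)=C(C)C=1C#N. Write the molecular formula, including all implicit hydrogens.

Walk through each heavy atom and fill implicit hydrogens from standard valence (C 4, N 3, O 2, S 2, halogen 1):
  atom 1: O, bond orders sum to 1 (valence 2) → 1 H
  atom 2: C, bond orders sum to 4 (valence 4) → 0 H
  atom 3: O, bond orders sum to 2 (valence 2) → 0 H
  atom 4: C, bond orders sum to 4 (valence 4) → 0 H
  atom 5: S, bond orders sum to 2 (valence 2) → 0 H
  atom 6: C, bond orders sum to 4 (valence 4) → 0 H
  atom 7: I (halogen, monovalent) → 0 H
  atom 8: C, bond orders sum to 4 (valence 4) → 0 H
  atom 9: C, bond orders sum to 1 (valence 4) → 3 H
  atom 10: C, bond orders sum to 4 (valence 4) → 0 H
  atom 11: C, bond orders sum to 4 (valence 4) → 0 H
  atom 12: N, bond orders sum to 3 (valence 3) → 0 H
Totals → C:7, H:4, I:1, N:1, O:2, S:1.

C7H4INO2S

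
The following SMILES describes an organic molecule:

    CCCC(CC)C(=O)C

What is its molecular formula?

C8H16O

Walk through each heavy atom and fill implicit hydrogens from standard valence (C 4, N 3, O 2, S 2, halogen 1):
  atom 1: C, bond orders sum to 1 (valence 4) → 3 H
  atom 2: C, bond orders sum to 2 (valence 4) → 2 H
  atom 3: C, bond orders sum to 2 (valence 4) → 2 H
  atom 4: C, bond orders sum to 3 (valence 4) → 1 H
  atom 5: C, bond orders sum to 2 (valence 4) → 2 H
  atom 6: C, bond orders sum to 1 (valence 4) → 3 H
  atom 7: C, bond orders sum to 4 (valence 4) → 0 H
  atom 8: O, bond orders sum to 2 (valence 2) → 0 H
  atom 9: C, bond orders sum to 1 (valence 4) → 3 H
Totals → C:8, H:16, O:1.
In Hill order: C8H16O.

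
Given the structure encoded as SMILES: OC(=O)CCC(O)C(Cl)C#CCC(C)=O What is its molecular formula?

C10H13ClO4

Walk through each heavy atom and fill implicit hydrogens from standard valence (C 4, N 3, O 2, S 2, halogen 1):
  atom 1: O, bond orders sum to 1 (valence 2) → 1 H
  atom 2: C, bond orders sum to 4 (valence 4) → 0 H
  atom 3: O, bond orders sum to 2 (valence 2) → 0 H
  atom 4: C, bond orders sum to 2 (valence 4) → 2 H
  atom 5: C, bond orders sum to 2 (valence 4) → 2 H
  atom 6: C, bond orders sum to 3 (valence 4) → 1 H
  atom 7: O, bond orders sum to 1 (valence 2) → 1 H
  atom 8: C, bond orders sum to 3 (valence 4) → 1 H
  atom 9: Cl (halogen, monovalent) → 0 H
  atom 10: C, bond orders sum to 4 (valence 4) → 0 H
  atom 11: C, bond orders sum to 4 (valence 4) → 0 H
  atom 12: C, bond orders sum to 2 (valence 4) → 2 H
  atom 13: C, bond orders sum to 4 (valence 4) → 0 H
  atom 14: C, bond orders sum to 1 (valence 4) → 3 H
  atom 15: O, bond orders sum to 2 (valence 2) → 0 H
Totals → C:10, H:13, Cl:1, O:4.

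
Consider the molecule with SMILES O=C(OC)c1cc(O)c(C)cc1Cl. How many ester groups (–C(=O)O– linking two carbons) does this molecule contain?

The ester motif appears at heavy-atom position 2 in the SMILES.
Other groups present: 1 hydroxyl.
Ester count: 1.

1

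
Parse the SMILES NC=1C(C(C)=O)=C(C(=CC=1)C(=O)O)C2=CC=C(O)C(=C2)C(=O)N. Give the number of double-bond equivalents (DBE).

11

Molecular formula: C16H14N2O5.
DoU = (2C + 2 + N − H − X) / 2, where X is the halogen count and O/S are ignored.
    = (2·16 + 2 + 2 − 14 − 0) / 2 = 22 / 2 = 11.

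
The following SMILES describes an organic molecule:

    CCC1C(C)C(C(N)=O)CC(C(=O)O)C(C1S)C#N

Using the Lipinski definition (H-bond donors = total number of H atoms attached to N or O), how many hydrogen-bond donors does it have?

Donors: find every N or O and count the H atoms it carries.
  atom 8 (N): bond orders sum to 1 → 2 H
  atom 9 (O): bond orders sum to 2 → 0 H
  atom 13 (O): bond orders sum to 2 → 0 H
  atom 14 (O): bond orders sum to 1 → 1 H
  atom 19 (N): bond orders sum to 3 → 0 H
Lipinski HBD = 3.

3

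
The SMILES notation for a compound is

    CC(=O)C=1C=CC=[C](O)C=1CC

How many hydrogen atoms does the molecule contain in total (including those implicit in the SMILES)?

Walk through each heavy atom and fill implicit hydrogens from standard valence (C 4, N 3, O 2, S 2, halogen 1):
  atom 1: C, bond orders sum to 1 (valence 4) → 3 H
  atom 2: C, bond orders sum to 4 (valence 4) → 0 H
  atom 3: O, bond orders sum to 2 (valence 2) → 0 H
  atom 4: C, bond orders sum to 4 (valence 4) → 0 H
  atom 5: C, bond orders sum to 3 (valence 4) → 1 H
  atom 6: C, bond orders sum to 3 (valence 4) → 1 H
  atom 7: C, bond orders sum to 3 (valence 4) → 1 H
  atom 8: C with explicit H count 0
  atom 9: O, bond orders sum to 1 (valence 2) → 1 H
  atom 10: C, bond orders sum to 4 (valence 4) → 0 H
  atom 11: C, bond orders sum to 2 (valence 4) → 2 H
  atom 12: C, bond orders sum to 1 (valence 4) → 3 H
Total hydrogens: 12.

12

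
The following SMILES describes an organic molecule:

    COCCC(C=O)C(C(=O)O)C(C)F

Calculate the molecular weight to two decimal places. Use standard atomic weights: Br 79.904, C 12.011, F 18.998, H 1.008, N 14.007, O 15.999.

First, the molecular formula is C9H15FO4 (counting implicit H from valence).
  C: 9 × 12.011 = 108.099
  F: 1 × 18.998 = 18.998
  H: 15 × 1.008 = 15.120
  O: 4 × 15.999 = 63.996
Sum: 9×12.011 + 1×18.998 + 15×1.008 + 4×15.999 = 206.213 → 206.21 g/mol.

206.21 g/mol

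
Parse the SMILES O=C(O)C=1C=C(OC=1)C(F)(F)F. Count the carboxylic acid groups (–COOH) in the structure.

The carboxylic acid motif appears at heavy-atom position 2 in the SMILES.
Carboxylic acid count: 1.

1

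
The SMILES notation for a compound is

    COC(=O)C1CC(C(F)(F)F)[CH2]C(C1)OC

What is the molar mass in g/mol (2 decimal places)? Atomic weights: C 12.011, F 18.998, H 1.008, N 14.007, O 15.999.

First, the molecular formula is C10H15F3O3 (counting implicit H from valence).
  C: 10 × 12.011 = 120.110
  F: 3 × 18.998 = 56.994
  H: 15 × 1.008 = 15.120
  O: 3 × 15.999 = 47.997
Sum: 10×12.011 + 3×18.998 + 15×1.008 + 3×15.999 = 240.221 → 240.22 g/mol.

240.22 g/mol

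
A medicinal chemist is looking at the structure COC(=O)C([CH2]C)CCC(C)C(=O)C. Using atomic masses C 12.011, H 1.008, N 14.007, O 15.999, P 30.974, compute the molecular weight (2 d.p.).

First, the molecular formula is C11H20O3 (counting implicit H from valence).
  C: 11 × 12.011 = 132.121
  H: 20 × 1.008 = 20.160
  O: 3 × 15.999 = 47.997
Sum: 11×12.011 + 20×1.008 + 3×15.999 = 200.278 → 200.28 g/mol.

200.28 g/mol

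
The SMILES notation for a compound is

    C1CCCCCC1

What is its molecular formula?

Walk through each heavy atom and fill implicit hydrogens from standard valence (C 4, N 3, O 2, S 2, halogen 1):
  atom 1: C, bond orders sum to 2 (valence 4) → 2 H
  atom 2: C, bond orders sum to 2 (valence 4) → 2 H
  atom 3: C, bond orders sum to 2 (valence 4) → 2 H
  atom 4: C, bond orders sum to 2 (valence 4) → 2 H
  atom 5: C, bond orders sum to 2 (valence 4) → 2 H
  atom 6: C, bond orders sum to 2 (valence 4) → 2 H
  atom 7: C, bond orders sum to 2 (valence 4) → 2 H
Totals → C:7, H:14.

C7H14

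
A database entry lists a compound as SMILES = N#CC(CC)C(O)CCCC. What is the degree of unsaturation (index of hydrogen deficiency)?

Molecular formula: C9H17NO.
DoU = (2C + 2 + N − H − X) / 2, where X is the halogen count and O/S are ignored.
    = (2·9 + 2 + 1 − 17 − 0) / 2 = 4 / 2 = 2.

2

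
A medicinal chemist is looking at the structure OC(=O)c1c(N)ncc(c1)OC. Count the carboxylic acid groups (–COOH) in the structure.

The carboxylic acid motif appears at heavy-atom position 2 in the SMILES.
Other groups present: 1 ether, 1 primary amine.
Carboxylic acid count: 1.

1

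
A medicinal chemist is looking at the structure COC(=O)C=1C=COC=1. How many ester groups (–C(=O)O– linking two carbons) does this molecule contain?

1

The ester motif appears at heavy-atom position 3 in the SMILES.
Ester count: 1.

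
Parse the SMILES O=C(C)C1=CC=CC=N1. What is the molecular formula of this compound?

C7H7NO

Walk through each heavy atom and fill implicit hydrogens from standard valence (C 4, N 3, O 2, S 2, halogen 1):
  atom 1: O, bond orders sum to 2 (valence 2) → 0 H
  atom 2: C, bond orders sum to 4 (valence 4) → 0 H
  atom 3: C, bond orders sum to 1 (valence 4) → 3 H
  atom 4: C, bond orders sum to 4 (valence 4) → 0 H
  atom 5: C, bond orders sum to 3 (valence 4) → 1 H
  atom 6: C, bond orders sum to 3 (valence 4) → 1 H
  atom 7: C, bond orders sum to 3 (valence 4) → 1 H
  atom 8: C, bond orders sum to 3 (valence 4) → 1 H
  atom 9: N, bond orders sum to 3 (valence 3) → 0 H
Totals → C:7, H:7, N:1, O:1.
In Hill order: C7H7NO.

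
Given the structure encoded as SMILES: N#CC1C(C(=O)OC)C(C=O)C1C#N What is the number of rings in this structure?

1

In SMILES, each pair of matching ring-closure digits denotes one ring-closing bond; the number of such bonds equals the number of independent rings.
Ring-closure bonds here: 1.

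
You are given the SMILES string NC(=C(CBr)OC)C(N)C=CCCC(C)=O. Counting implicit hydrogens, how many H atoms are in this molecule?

19

Walk through each heavy atom and fill implicit hydrogens from standard valence (C 4, N 3, O 2, S 2, halogen 1):
  atom 1: N, bond orders sum to 1 (valence 3) → 2 H
  atom 2: C, bond orders sum to 4 (valence 4) → 0 H
  atom 3: C, bond orders sum to 4 (valence 4) → 0 H
  atom 4: C, bond orders sum to 2 (valence 4) → 2 H
  atom 5: Br (halogen, monovalent) → 0 H
  atom 6: O, bond orders sum to 2 (valence 2) → 0 H
  atom 7: C, bond orders sum to 1 (valence 4) → 3 H
  atom 8: C, bond orders sum to 3 (valence 4) → 1 H
  atom 9: N, bond orders sum to 1 (valence 3) → 2 H
  atom 10: C, bond orders sum to 3 (valence 4) → 1 H
  atom 11: C, bond orders sum to 3 (valence 4) → 1 H
  atom 12: C, bond orders sum to 2 (valence 4) → 2 H
  atom 13: C, bond orders sum to 2 (valence 4) → 2 H
  atom 14: C, bond orders sum to 4 (valence 4) → 0 H
  atom 15: C, bond orders sum to 1 (valence 4) → 3 H
  atom 16: O, bond orders sum to 2 (valence 2) → 0 H
Total hydrogens: 19.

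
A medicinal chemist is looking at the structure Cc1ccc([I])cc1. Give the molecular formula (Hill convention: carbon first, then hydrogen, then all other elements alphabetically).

Walk through each heavy atom and fill implicit hydrogens from standard valence (C 4, N 3, O 2, S 2, halogen 1); for lowercase aromatic atoms, an aromatic c carries 1 H when it has two neighbours and 0 H with three, and aromatic n carries 0 H:
  atom 1: C, bond orders sum to 1 (valence 4) → 3 H
  atom 2: aromatic c, 3 neighbours → 0 H
  atom 3: aromatic c, 2 neighbours → 1 H
  atom 4: aromatic c, 2 neighbours → 1 H
  atom 5: aromatic c, 3 neighbours → 0 H
  atom 6: I with explicit H count 0
  atom 7: aromatic c, 2 neighbours → 1 H
  atom 8: aromatic c, 2 neighbours → 1 H
Totals → C:7, H:7, I:1.
In Hill order: C7H7I.

C7H7I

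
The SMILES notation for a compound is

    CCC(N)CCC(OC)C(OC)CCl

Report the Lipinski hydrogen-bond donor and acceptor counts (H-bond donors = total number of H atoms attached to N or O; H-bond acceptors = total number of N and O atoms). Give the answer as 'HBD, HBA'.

2, 3

Donors: find every N or O and count the H atoms it carries.
  atom 4 (N): bond orders sum to 1 → 2 H
  atom 8 (O): bond orders sum to 2 → 0 H
  atom 11 (O): bond orders sum to 2 → 0 H
Lipinski HBD = 2.
Acceptors: N atoms = 1, O atoms = 2 → HBA = 3.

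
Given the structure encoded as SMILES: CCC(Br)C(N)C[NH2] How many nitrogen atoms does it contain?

Scan the SMILES for N atoms (remember two-letter symbols like Cl and Br are single atoms).
Nitrogen count: 2.

2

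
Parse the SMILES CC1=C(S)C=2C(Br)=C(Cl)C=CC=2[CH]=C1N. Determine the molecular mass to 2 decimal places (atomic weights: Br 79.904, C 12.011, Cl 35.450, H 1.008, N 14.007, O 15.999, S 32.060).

First, the molecular formula is C11H9BrClNS (counting implicit H from valence).
  Br: 1 × 79.904 = 79.904
  C: 11 × 12.011 = 132.121
  Cl: 1 × 35.450 = 35.450
  H: 9 × 1.008 = 9.072
  N: 1 × 14.007 = 14.007
  S: 1 × 32.060 = 32.060
Sum: 1×79.904 + 11×12.011 + 1×35.450 + 9×1.008 + 1×14.007 + 1×32.060 = 302.614 → 302.61 g/mol.

302.61 g/mol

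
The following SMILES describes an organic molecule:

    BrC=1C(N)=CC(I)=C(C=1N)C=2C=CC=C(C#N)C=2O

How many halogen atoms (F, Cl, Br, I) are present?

Halogen atoms appear at heavy-atom positions 1, 7 (1×Br, 1×I).
Other groups present: 1 hydroxyl, 1 nitrile, 2 primary amine.
Halogen count: 2.

2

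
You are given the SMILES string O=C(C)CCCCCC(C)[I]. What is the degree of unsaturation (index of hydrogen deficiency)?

Molecular formula: C9H17IO.
DoU = (2C + 2 + N − H − X) / 2, where X is the halogen count and O/S are ignored.
    = (2·9 + 2 + 0 − 17 − 1) / 2 = 2 / 2 = 1.

1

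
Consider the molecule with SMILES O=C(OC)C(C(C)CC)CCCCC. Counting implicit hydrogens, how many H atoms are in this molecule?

24

Walk through each heavy atom and fill implicit hydrogens from standard valence (C 4, N 3, O 2, S 2, halogen 1):
  atom 1: O, bond orders sum to 2 (valence 2) → 0 H
  atom 2: C, bond orders sum to 4 (valence 4) → 0 H
  atom 3: O, bond orders sum to 2 (valence 2) → 0 H
  atom 4: C, bond orders sum to 1 (valence 4) → 3 H
  atom 5: C, bond orders sum to 3 (valence 4) → 1 H
  atom 6: C, bond orders sum to 3 (valence 4) → 1 H
  atom 7: C, bond orders sum to 1 (valence 4) → 3 H
  atom 8: C, bond orders sum to 2 (valence 4) → 2 H
  atom 9: C, bond orders sum to 1 (valence 4) → 3 H
  atom 10: C, bond orders sum to 2 (valence 4) → 2 H
  atom 11: C, bond orders sum to 2 (valence 4) → 2 H
  atom 12: C, bond orders sum to 2 (valence 4) → 2 H
  atom 13: C, bond orders sum to 2 (valence 4) → 2 H
  atom 14: C, bond orders sum to 1 (valence 4) → 3 H
Total hydrogens: 24.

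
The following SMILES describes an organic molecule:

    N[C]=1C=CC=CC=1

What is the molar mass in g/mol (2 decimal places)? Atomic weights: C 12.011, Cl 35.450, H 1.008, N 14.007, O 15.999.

First, the molecular formula is C6H7N (counting implicit H from valence).
  C: 6 × 12.011 = 72.066
  H: 7 × 1.008 = 7.056
  N: 1 × 14.007 = 14.007
Sum: 6×12.011 + 7×1.008 + 1×14.007 = 93.129 → 93.13 g/mol.

93.13 g/mol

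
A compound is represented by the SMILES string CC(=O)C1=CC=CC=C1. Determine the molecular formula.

C8H8O

Walk through each heavy atom and fill implicit hydrogens from standard valence (C 4, N 3, O 2, S 2, halogen 1):
  atom 1: C, bond orders sum to 1 (valence 4) → 3 H
  atom 2: C, bond orders sum to 4 (valence 4) → 0 H
  atom 3: O, bond orders sum to 2 (valence 2) → 0 H
  atom 4: C, bond orders sum to 4 (valence 4) → 0 H
  atom 5: C, bond orders sum to 3 (valence 4) → 1 H
  atom 6: C, bond orders sum to 3 (valence 4) → 1 H
  atom 7: C, bond orders sum to 3 (valence 4) → 1 H
  atom 8: C, bond orders sum to 3 (valence 4) → 1 H
  atom 9: C, bond orders sum to 3 (valence 4) → 1 H
Totals → C:8, H:8, O:1.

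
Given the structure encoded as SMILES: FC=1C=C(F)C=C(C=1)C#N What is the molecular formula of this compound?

Walk through each heavy atom and fill implicit hydrogens from standard valence (C 4, N 3, O 2, S 2, halogen 1):
  atom 1: F (halogen, monovalent) → 0 H
  atom 2: C, bond orders sum to 4 (valence 4) → 0 H
  atom 3: C, bond orders sum to 3 (valence 4) → 1 H
  atom 4: C, bond orders sum to 4 (valence 4) → 0 H
  atom 5: F (halogen, monovalent) → 0 H
  atom 6: C, bond orders sum to 3 (valence 4) → 1 H
  atom 7: C, bond orders sum to 4 (valence 4) → 0 H
  atom 8: C, bond orders sum to 3 (valence 4) → 1 H
  atom 9: C, bond orders sum to 4 (valence 4) → 0 H
  atom 10: N, bond orders sum to 3 (valence 3) → 0 H
Totals → C:7, H:3, F:2, N:1.
In Hill order: C7H3F2N.

C7H3F2N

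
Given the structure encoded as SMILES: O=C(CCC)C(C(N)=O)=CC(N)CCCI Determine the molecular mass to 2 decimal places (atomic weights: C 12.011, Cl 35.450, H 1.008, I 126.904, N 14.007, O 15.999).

338.19 g/mol

First, the molecular formula is C11H19IN2O2 (counting implicit H from valence).
  C: 11 × 12.011 = 132.121
  H: 19 × 1.008 = 19.152
  I: 1 × 126.904 = 126.904
  N: 2 × 14.007 = 28.014
  O: 2 × 15.999 = 31.998
Sum: 11×12.011 + 19×1.008 + 1×126.904 + 2×14.007 + 2×15.999 = 338.189 → 338.19 g/mol.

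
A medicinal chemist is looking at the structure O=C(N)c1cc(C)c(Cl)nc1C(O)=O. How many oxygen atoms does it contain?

3

Scan the SMILES for O atoms (remember two-letter symbols like Cl and Br are single atoms).
Oxygen count: 3.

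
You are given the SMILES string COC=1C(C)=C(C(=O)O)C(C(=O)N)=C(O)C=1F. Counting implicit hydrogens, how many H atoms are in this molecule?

10

Walk through each heavy atom and fill implicit hydrogens from standard valence (C 4, N 3, O 2, S 2, halogen 1):
  atom 1: C, bond orders sum to 1 (valence 4) → 3 H
  atom 2: O, bond orders sum to 2 (valence 2) → 0 H
  atom 3: C, bond orders sum to 4 (valence 4) → 0 H
  atom 4: C, bond orders sum to 4 (valence 4) → 0 H
  atom 5: C, bond orders sum to 1 (valence 4) → 3 H
  atom 6: C, bond orders sum to 4 (valence 4) → 0 H
  atom 7: C, bond orders sum to 4 (valence 4) → 0 H
  atom 8: O, bond orders sum to 2 (valence 2) → 0 H
  atom 9: O, bond orders sum to 1 (valence 2) → 1 H
  atom 10: C, bond orders sum to 4 (valence 4) → 0 H
  atom 11: C, bond orders sum to 4 (valence 4) → 0 H
  atom 12: O, bond orders sum to 2 (valence 2) → 0 H
  atom 13: N, bond orders sum to 1 (valence 3) → 2 H
  atom 14: C, bond orders sum to 4 (valence 4) → 0 H
  atom 15: O, bond orders sum to 1 (valence 2) → 1 H
  atom 16: C, bond orders sum to 4 (valence 4) → 0 H
  atom 17: F (halogen, monovalent) → 0 H
Total hydrogens: 10.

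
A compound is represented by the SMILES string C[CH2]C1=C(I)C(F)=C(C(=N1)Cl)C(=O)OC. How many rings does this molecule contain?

In SMILES, each pair of matching ring-closure digits denotes one ring-closing bond; the number of such bonds equals the number of independent rings.
Ring-closure bonds here: 1.

1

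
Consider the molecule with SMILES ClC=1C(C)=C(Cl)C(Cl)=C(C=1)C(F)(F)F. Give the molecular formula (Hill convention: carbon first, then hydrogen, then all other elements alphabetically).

C8H4Cl3F3

Walk through each heavy atom and fill implicit hydrogens from standard valence (C 4, N 3, O 2, S 2, halogen 1):
  atom 1: Cl (halogen, monovalent) → 0 H
  atom 2: C, bond orders sum to 4 (valence 4) → 0 H
  atom 3: C, bond orders sum to 4 (valence 4) → 0 H
  atom 4: C, bond orders sum to 1 (valence 4) → 3 H
  atom 5: C, bond orders sum to 4 (valence 4) → 0 H
  atom 6: Cl (halogen, monovalent) → 0 H
  atom 7: C, bond orders sum to 4 (valence 4) → 0 H
  atom 8: Cl (halogen, monovalent) → 0 H
  atom 9: C, bond orders sum to 4 (valence 4) → 0 H
  atom 10: C, bond orders sum to 3 (valence 4) → 1 H
  atom 11: C, bond orders sum to 4 (valence 4) → 0 H
  atom 12: F (halogen, monovalent) → 0 H
  atom 13: F (halogen, monovalent) → 0 H
  atom 14: F (halogen, monovalent) → 0 H
Totals → C:8, H:4, Cl:3, F:3.
In Hill order: C8H4Cl3F3.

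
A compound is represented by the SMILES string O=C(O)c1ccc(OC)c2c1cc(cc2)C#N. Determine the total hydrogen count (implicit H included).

Walk through each heavy atom and fill implicit hydrogens from standard valence (C 4, N 3, O 2, S 2, halogen 1); for lowercase aromatic atoms, an aromatic c carries 1 H when it has two neighbours and 0 H with three, and aromatic n carries 0 H:
  atom 1: O, bond orders sum to 2 (valence 2) → 0 H
  atom 2: C, bond orders sum to 4 (valence 4) → 0 H
  atom 3: O, bond orders sum to 1 (valence 2) → 1 H
  atom 4: aromatic c, 3 neighbours → 0 H
  atom 5: aromatic c, 2 neighbours → 1 H
  atom 6: aromatic c, 2 neighbours → 1 H
  atom 7: aromatic c, 3 neighbours → 0 H
  atom 8: O, bond orders sum to 2 (valence 2) → 0 H
  atom 9: C, bond orders sum to 1 (valence 4) → 3 H
  atom 10: aromatic c, 3 neighbours → 0 H
  atom 11: aromatic c, 3 neighbours → 0 H
  atom 12: aromatic c, 2 neighbours → 1 H
  atom 13: aromatic c, 3 neighbours → 0 H
  atom 14: aromatic c, 2 neighbours → 1 H
  atom 15: aromatic c, 2 neighbours → 1 H
  atom 16: C, bond orders sum to 4 (valence 4) → 0 H
  atom 17: N, bond orders sum to 3 (valence 3) → 0 H
Total hydrogens: 9.

9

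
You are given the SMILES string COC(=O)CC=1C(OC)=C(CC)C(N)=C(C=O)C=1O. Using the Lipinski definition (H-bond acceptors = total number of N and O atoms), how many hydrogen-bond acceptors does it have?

N atoms: 1; O atoms: 5.
Lipinski HBA = 1 + 5 = 6.

6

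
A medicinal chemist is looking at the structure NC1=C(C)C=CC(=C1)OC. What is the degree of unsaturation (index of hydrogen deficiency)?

4

Degree of unsaturation = (number of rings) + (number of π bonds).
Ring closures in the SMILES: 1.
π bonds: 3 double bonds (each 1 DoU) → 3 DoU from unsaturation.
Total DoU = 1 + 3 = 4.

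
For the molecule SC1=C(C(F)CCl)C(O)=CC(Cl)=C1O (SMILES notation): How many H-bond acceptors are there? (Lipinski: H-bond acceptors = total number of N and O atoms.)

N atoms: 0; O atoms: 2.
Lipinski HBA = 0 + 2 = 2.

2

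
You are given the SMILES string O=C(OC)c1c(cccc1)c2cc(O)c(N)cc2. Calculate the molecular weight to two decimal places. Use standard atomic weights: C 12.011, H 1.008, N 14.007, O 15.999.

First, the molecular formula is C14H13NO3 (counting implicit H from valence).
  C: 14 × 12.011 = 168.154
  H: 13 × 1.008 = 13.104
  N: 1 × 14.007 = 14.007
  O: 3 × 15.999 = 47.997
Sum: 14×12.011 + 13×1.008 + 1×14.007 + 3×15.999 = 243.262 → 243.26 g/mol.

243.26 g/mol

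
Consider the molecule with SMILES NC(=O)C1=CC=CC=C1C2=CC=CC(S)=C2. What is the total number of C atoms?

13

Count every carbon token in the SMILES (each C, including those in ring-closure positions and inside branches).
Carbon count: 13.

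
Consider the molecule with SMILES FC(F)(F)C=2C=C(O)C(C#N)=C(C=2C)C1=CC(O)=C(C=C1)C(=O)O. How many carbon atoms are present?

16

Count every carbon token in the SMILES (each C, including those in ring-closure positions and inside branches).
Carbon count: 16.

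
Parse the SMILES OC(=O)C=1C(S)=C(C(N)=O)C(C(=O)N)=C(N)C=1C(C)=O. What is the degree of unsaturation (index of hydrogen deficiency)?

8

Molecular formula: C11H11N3O5S.
DoU = (2C + 2 + N − H − X) / 2, where X is the halogen count and O/S are ignored.
    = (2·11 + 2 + 3 − 11 − 0) / 2 = 16 / 2 = 8.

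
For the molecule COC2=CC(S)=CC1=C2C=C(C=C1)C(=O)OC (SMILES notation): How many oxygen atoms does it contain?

3

Scan the SMILES for O atoms (remember two-letter symbols like Cl and Br are single atoms).
Oxygen count: 3.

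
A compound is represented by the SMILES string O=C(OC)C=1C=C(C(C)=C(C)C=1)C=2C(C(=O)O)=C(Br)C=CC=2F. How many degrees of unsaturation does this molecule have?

10

Degree of unsaturation = (number of rings) + (number of π bonds).
Ring closures in the SMILES: 2.
π bonds: 8 double bonds (each 1 DoU) → 8 DoU from unsaturation.
Total DoU = 2 + 8 = 10.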